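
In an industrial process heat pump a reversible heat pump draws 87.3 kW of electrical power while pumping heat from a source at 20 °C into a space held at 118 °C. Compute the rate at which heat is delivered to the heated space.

Q̇_H ≈ 348 kW

T_H = 118 °C → 118 + 273.15 = 391.15 K.
T_C = 20 °C → 20 + 273.15 = 293.15 K.
Reversible heating COP: COP_HP = T_H/(T_H − T_C) = 391.15/98.00 = 3.9913.
Q_H = COP_HP · W = 3.9913 × 87.3 = 348 kW.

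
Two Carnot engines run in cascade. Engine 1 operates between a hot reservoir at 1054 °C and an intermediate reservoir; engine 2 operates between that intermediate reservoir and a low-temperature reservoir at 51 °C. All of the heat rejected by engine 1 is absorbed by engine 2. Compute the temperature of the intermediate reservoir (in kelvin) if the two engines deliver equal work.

T_H = 1054 °C → 1054 + 273.15 = 1327.15 K.
T_C = 51 °C → 51 + 273.15 = 324.15 K.
For reversible stages Q_m = Q_H·(T_m/T_H). Setting W₁ = Q_H(1 − T_m/T_H) equal to W₂ = Q_m(1 − T_C/T_m) = Q_H·(T_m − T_C)/T_H gives T_H − T_m = T_m − T_C, so T_m = (T_H + T_C)/2 = (1327.15 + 324.15)/2 = 826 K.

T_m ≈ 826 K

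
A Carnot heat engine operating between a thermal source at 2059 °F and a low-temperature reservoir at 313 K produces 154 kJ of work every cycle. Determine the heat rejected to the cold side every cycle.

Q_C ≈ 44.4 kJ

T_H = 2059 °F → (2059 − 32) × 5/9 = 1126.11 °C = 1399.26 K.
The Carnot efficiency is η = 1 − T_C/T_H = 1 − 313.00/1399.26 = 0.7763.
Since Q_C/Q_H = T_C/T_H and Q_H = W/η, Q_C = W·T_C/(T_H − T_C) = 154 × 313.00/1086.26 = 44.4 kJ.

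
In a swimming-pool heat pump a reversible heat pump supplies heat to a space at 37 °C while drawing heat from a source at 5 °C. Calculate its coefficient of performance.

COP_HP ≈ 9.69

T_H = 37 °C → 37 + 273.15 = 310.15 K.
T_C = 5 °C → 5 + 273.15 = 278.15 K.
Reversible heating COP: COP_HP = T_H/(T_H − T_C) = 310.15/(310.15 − 278.15) = 9.69.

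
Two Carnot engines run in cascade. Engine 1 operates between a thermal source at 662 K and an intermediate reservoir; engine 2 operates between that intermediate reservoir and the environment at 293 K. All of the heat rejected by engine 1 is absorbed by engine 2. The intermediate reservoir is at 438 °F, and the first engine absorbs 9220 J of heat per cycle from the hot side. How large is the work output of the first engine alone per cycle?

W₁ ≈ 2274 J

T_m = 438 °F → (438 − 32) × 5/9 = 225.56 °C = 498.71 K.
First-stage efficiency η₁ = 1 − T_m/T_H = 1 − 498.71/662.00 = 0.2467.
W₁ = η₁·Q_H = 0.2467 × 9220 = 2274 J.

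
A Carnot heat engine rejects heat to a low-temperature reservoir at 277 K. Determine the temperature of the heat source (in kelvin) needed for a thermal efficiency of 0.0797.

T_H ≈ 301 K

From η = 1 − T_C/T_H, solving for T_H gives T_H = T_C/(1 − η) = 277.00/(1 − 0.0797) = 301 K.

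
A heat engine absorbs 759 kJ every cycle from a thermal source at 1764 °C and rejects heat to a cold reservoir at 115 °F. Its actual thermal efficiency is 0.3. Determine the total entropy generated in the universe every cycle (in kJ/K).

T_H = 1764 °C → 1764 + 273.15 = 2037.15 K.
T_C = 115 °F → (115 − 32) × 5/9 = 46.11 °C = 319.26 K.
W = η·Q_H = 0.3 × 759 = 227.7 kJ, so Q_C = Q_H − W = 531.3 kJ.
The hot reservoir loses entropy Q_H/T_H = 759/2037.15 = 0.3726 kJ/K; the cold reservoir gains Q_C/T_C = 531.3/319.26 = 1.664 kJ/K.
ΔS_univ = −Q_H/T_H + Q_C/T_C = 1.29 kJ/K (> 0, since η = 0.3 < η_Carnot = 0.843).

ΔS_univ ≈ 1.29 kJ/K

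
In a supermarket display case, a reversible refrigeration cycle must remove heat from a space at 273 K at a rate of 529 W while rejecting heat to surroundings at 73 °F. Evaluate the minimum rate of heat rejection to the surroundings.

T_H = 73 °F → (73 − 32) × 5/9 = 22.78 °C = 295.93 K.
For a reversible cycle Q_H/Q_C = T_H/T_C, so Q_H = Q_C·T_H/T_C = 529 × 295.93/273.00 = 573 W.

Q̇_H ≈ 573 W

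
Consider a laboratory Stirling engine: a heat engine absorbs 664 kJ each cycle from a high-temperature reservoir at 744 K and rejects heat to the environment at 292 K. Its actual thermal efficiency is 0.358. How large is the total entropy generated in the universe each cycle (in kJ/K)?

W = η·Q_H = 0.358 × 664 = 237.7 kJ, so Q_C = Q_H − W = 426.3 kJ.
Entropy balance on the reservoirs: −Q_H/T_H = -0.8925 kJ/K, +Q_C/T_C = 1.460 kJ/K.
ΔS_univ = −Q_H/T_H + Q_C/T_C = 0.5674 kJ/K (> 0, since η = 0.358 < η_Carnot = 0.608).

ΔS_univ ≈ 0.5674 kJ/K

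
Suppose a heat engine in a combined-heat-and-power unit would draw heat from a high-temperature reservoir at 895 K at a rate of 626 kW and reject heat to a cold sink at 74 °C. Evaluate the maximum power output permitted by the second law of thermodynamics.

Ẇ_max ≈ 383 kW

T_C = 74 °C → 74 + 273.15 = 347.15 K.
By the Carnot theorem, η_max = 1 − T_C/T_H = 1 − 347.15/895.00 = 0.6121.
W_max = η_max · Q_H = 0.6121 × 626 = 383 kW.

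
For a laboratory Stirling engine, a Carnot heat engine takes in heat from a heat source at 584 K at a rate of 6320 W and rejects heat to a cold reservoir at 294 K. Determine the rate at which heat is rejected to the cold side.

For a reversible engine, η = 1 − T_C/T_H = 1 − 294.00/584.00 = 0.4966.
For a reversible cycle Q_C/Q_H = T_C/T_H, so Q_C = 6320 × 294.00/584.00 = 3180 W.

Q̇_C ≈ 3180 W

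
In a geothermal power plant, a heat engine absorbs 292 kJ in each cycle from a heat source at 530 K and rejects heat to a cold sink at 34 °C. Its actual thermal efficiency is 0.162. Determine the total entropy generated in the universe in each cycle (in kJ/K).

ΔS_univ ≈ 0.246 kJ/K

T_C = 34 °C → 34 + 273.15 = 307.15 K.
W = η·Q_H = 0.162 × 292 = 47.30 kJ, so Q_C = Q_H − W = 244.7 kJ.
Reservoir entropy changes: ΔS_H = −Q_H/T_H = −292/530.00 = -0.5509 kJ/K and ΔS_C = +Q_C/T_C = 244.7/307.15 = 0.7967 kJ/K.
ΔS_univ = −Q_H/T_H + Q_C/T_C = 0.246 kJ/K (> 0, since η = 0.162 < η_Carnot = 0.420).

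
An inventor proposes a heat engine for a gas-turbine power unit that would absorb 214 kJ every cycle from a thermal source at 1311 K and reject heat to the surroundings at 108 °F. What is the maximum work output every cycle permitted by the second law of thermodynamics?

T_C = 108 °F → (108 − 32) × 5/9 = 42.22 °C = 315.37 K.
The upper bound on efficiency is η_max = 1 − T_C/T_H = 1 − 315.37/1311.00 = 0.7594.
W_max = η_max · Q_H = 0.7594 × 214 = 162.5 kJ.

W_max ≈ 162.5 kJ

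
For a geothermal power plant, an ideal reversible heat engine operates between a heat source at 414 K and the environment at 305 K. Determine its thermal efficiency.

η ≈ 0.2633

Since the cycle is reversible, η = 1 − T_C/T_H = 1 − 305.00/414.00 = 0.2633.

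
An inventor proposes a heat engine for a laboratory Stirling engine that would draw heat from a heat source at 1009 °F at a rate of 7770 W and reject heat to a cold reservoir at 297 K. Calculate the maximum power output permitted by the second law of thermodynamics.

Ẇ_max ≈ 4940 W

T_H = 1009 °F → (1009 − 32) × 5/9 = 542.78 °C = 815.93 K.
No engine can exceed the Carnot limit: η_max = 1 − T_C/T_H = 1 − 297.00/815.93 = 0.6360.
W_max = η_max · Q_H = 0.6360 × 7770 = 4940 W.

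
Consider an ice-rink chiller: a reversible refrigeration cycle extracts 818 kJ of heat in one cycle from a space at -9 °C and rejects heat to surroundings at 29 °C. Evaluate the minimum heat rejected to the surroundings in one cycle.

T_H = 29 °C → 29 + 273.15 = 302.15 K.
T_C = -9 °C → -9 + 273.15 = 264.15 K.
For a reversible cycle Q_H/Q_C = T_H/T_C, so Q_H = Q_C·T_H/T_C = 818 × 302.15/264.15 = 936 kJ.

Q_H ≈ 936 kJ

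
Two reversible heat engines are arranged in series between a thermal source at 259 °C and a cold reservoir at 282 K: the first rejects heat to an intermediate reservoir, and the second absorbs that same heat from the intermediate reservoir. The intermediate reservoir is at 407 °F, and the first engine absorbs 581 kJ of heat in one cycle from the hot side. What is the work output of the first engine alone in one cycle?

W₁ ≈ 55.3 kJ

T_H = 259 °C → 259 + 273.15 = 532.15 K.
T_m = 407 °F → (407 − 32) × 5/9 = 208.33 °C = 481.48 K.
First-stage efficiency η₁ = 1 − T_m/T_H = 1 − 481.48/532.15 = 0.0952.
W₁ = η₁·Q_H = 0.0952 × 581 = 55.3 kJ.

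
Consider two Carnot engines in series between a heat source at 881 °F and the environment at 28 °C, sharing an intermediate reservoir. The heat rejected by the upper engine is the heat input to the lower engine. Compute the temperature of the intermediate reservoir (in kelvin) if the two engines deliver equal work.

T_H = 881 °F → (881 − 32) × 5/9 = 471.67 °C = 744.82 K.
T_C = 28 °C → 28 + 273.15 = 301.15 K.
For reversible stages Q_m = Q_H·(T_m/T_H). Setting W₁ = Q_H(1 − T_m/T_H) equal to W₂ = Q_m(1 − T_C/T_m) = Q_H·(T_m − T_C)/T_H gives T_H − T_m = T_m − T_C, so T_m = (T_H + T_C)/2 = (744.82 + 301.15)/2 = 523 K.

T_m ≈ 523 K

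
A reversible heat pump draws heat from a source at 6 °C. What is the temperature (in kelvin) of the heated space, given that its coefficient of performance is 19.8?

T_H ≈ 294 K

T_C = 6 °C → 6 + 273.15 = 279.15 K.
COP_HP = T_H/(T_H − T_C) ⇒ T_H = T_C·COP_HP/(COP_HP − 1) = 279.15 × 19.8/(19.8 − 1) = 294 K.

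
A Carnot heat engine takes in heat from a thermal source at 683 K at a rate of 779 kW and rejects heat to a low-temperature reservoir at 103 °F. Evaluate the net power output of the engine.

T_C = 103 °F → (103 − 32) × 5/9 = 39.44 °C = 312.59 K.
η_rev = 1 − T_C/T_H = 1 − 312.59/683.00 = 0.5423.
W = η·Q_H = 0.5423 × 779 = 422.5 kW.

Ẇ ≈ 422.5 kW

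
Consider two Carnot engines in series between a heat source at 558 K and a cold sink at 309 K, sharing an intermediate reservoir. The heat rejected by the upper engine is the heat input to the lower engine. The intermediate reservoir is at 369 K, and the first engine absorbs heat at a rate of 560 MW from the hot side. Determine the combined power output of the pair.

Two reversible stages in series are equivalent to a single Carnot engine between T_H and T_C, so η_total = 1 − T_C/T_H = 1 − 309.00/558.00 = 0.4462.
W_total = η_total · Q_H = 0.4462 × 560 = 250 MW.

Ẇ_total ≈ 250 MW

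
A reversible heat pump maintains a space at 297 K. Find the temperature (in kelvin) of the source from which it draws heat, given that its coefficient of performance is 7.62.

T_C ≈ 258 K

COP_HP = T_H/(T_H − T_C) ⇒ T_C = T_H·(COP_HP − 1)/COP_HP = 297.00 × (7.62 − 1)/7.62 = 258 K.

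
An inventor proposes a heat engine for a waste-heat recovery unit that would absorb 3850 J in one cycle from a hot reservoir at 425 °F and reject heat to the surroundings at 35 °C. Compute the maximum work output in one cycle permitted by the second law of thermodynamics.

W_max ≈ 1436 J

T_H = 425 °F → (425 − 32) × 5/9 = 218.33 °C = 491.48 K.
T_C = 35 °C → 35 + 273.15 = 308.15 K.
The second-law ceiling is the Carnot efficiency, η_max = 1 − T_C/T_H = 1 − 308.15/491.48 = 0.3730.
W_max = η_max · Q_H = 0.3730 × 3850 = 1436 J.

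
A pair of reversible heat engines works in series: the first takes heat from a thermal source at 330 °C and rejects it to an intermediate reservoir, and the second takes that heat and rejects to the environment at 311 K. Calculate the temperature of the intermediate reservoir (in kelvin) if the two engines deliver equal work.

T_H = 330 °C → 330 + 273.15 = 603.15 K.
For reversible stages Q_m = Q_H·(T_m/T_H). Setting W₁ = Q_H(1 − T_m/T_H) equal to W₂ = Q_m(1 − T_C/T_m) = Q_H·(T_m − T_C)/T_H gives T_H − T_m = T_m − T_C, so T_m = (T_H + T_C)/2 = (603.15 + 311.00)/2 = 457.1 K.

T_m ≈ 457.1 K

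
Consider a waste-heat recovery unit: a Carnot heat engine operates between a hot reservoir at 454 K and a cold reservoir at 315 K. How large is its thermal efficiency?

Carnot efficiency: η = 1 − T_C/T_H = 1 − 315.00/454.00 = 0.306.

η ≈ 0.306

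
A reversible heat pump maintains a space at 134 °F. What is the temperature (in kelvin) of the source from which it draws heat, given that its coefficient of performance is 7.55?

T_C ≈ 286.1 K

T_H = 134 °F → (134 − 32) × 5/9 = 56.67 °C = 329.82 K.
COP_HP = T_H/(T_H − T_C) ⇒ T_C = T_H·(COP_HP − 1)/COP_HP = 329.82 × (7.55 − 1)/7.55 = 286.1 K.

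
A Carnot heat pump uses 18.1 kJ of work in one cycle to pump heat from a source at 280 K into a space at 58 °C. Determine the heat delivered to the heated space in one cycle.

T_H = 58 °C → 58 + 273.15 = 331.15 K.
COP_HP = T_H/(T_H − T_C) = 331.15/51.15 = 6.4741.
Q_H = COP_HP · W = 6.4741 × 18.1 = 117 kJ.

Q_H ≈ 117 kJ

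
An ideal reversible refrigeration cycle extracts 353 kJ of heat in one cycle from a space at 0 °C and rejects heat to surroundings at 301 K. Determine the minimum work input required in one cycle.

T_C = 0 °C → 0 + 273.15 = 273.15 K.
The reversible coefficient of performance is COP_R = T_C/(T_H − T_C) = 273.15/27.85 = 9.8079.
W = Q_C/COP_R = 353/9.8079 = 35.99 kJ.

W_in ≈ 35.99 kJ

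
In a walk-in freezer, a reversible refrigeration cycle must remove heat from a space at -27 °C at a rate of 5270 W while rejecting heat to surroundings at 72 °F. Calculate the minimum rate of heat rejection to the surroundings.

T_H = 72 °F → (72 − 32) × 5/9 = 22.22 °C = 295.37 K.
T_C = -27 °C → -27 + 273.15 = 246.15 K.
For a reversible cycle Q_H/Q_C = T_H/T_C, so Q_H = Q_C·T_H/T_C = 5270 × 295.37/246.15 = 6320 W.

Q̇_H ≈ 6320 W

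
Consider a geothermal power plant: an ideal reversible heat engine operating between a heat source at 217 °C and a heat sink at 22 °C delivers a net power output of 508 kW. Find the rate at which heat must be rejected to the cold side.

T_H = 217 °C → 217 + 273.15 = 490.15 K.
T_C = 22 °C → 22 + 273.15 = 295.15 K.
Carnot efficiency: η = 1 − T_C/T_H = 1 − 295.15/490.15 = 0.3978.
Since Q_C/Q_H = T_C/T_H and Q_H = W/η, Q_C = W·T_C/(T_H − T_C) = 508 × 295.15/195.00 = 768.9 kW.

Q̇_C ≈ 768.9 kW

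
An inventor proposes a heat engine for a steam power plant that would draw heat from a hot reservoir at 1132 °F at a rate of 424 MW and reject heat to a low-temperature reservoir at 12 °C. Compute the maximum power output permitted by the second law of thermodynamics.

Ẇ_max ≈ 287.3 MW

T_H = 1132 °F → (1132 − 32) × 5/9 = 611.11 °C = 884.26 K.
T_C = 12 °C → 12 + 273.15 = 285.15 K.
The upper bound on efficiency is η_max = 1 − T_C/T_H = 1 − 285.15/884.26 = 0.6775.
W_max = η_max · Q_H = 0.6775 × 424 = 287.3 MW.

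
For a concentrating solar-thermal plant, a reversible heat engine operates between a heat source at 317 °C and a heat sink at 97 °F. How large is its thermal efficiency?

η ≈ 0.476

T_H = 317 °C → 317 + 273.15 = 590.15 K.
T_C = 97 °F → (97 − 32) × 5/9 = 36.11 °C = 309.26 K.
Carnot efficiency: η = 1 − T_C/T_H = 1 − 309.26/590.15 = 0.476.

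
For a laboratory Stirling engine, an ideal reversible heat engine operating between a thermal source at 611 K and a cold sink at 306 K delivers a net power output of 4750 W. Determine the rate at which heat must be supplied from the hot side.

Q̇_H ≈ 9516 W

Since the cycle is reversible, η = 1 − T_C/T_H = 1 − 306.00/611.00 = 0.4992.
Q_H = W/η = 4750/0.4992 = 9516 W.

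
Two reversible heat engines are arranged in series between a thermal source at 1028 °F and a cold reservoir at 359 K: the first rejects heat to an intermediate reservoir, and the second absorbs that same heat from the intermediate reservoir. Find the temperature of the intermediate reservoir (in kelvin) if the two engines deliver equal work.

T_H = 1028 °F → (1028 − 32) × 5/9 = 553.33 °C = 826.48 K.
For reversible stages Q_m = Q_H·(T_m/T_H). Setting W₁ = Q_H(1 − T_m/T_H) equal to W₂ = Q_m(1 − T_C/T_m) = Q_H·(T_m − T_C)/T_H gives T_H − T_m = T_m − T_C, so T_m = (T_H + T_C)/2 = (826.48 + 359.00)/2 = 592.7 K.

T_m ≈ 592.7 K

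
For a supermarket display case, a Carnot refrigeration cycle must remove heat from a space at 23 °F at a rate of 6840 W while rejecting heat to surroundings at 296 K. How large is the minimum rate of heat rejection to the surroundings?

Q̇_H ≈ 7550 W

T_C = 23 °F → (23 − 32) × 5/9 = -5.00 °C = 268.15 K.
For a reversible cycle Q_H/Q_C = T_H/T_C, so Q_H = Q_C·T_H/T_C = 6840 × 296.00/268.15 = 7550 W.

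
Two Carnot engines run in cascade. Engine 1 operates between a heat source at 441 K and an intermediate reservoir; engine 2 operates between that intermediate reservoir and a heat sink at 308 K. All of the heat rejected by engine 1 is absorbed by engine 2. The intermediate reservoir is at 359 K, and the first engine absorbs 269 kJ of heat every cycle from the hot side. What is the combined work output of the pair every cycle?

W_total ≈ 81.1 kJ

Two reversible stages in series are equivalent to a single Carnot engine between T_H and T_C, so η_total = 1 − T_C/T_H = 1 − 308.00/441.00 = 0.3016.
W_total = η_total · Q_H = 0.3016 × 269 = 81.1 kJ.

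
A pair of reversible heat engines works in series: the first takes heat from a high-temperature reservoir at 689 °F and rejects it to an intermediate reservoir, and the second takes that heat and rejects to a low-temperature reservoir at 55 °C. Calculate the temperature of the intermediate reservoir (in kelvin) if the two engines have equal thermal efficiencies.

T_m ≈ 458 K

T_H = 689 °F → (689 − 32) × 5/9 = 365.00 °C = 638.15 K.
T_C = 55 °C → 55 + 273.15 = 328.15 K.
Equal efficiencies require 1 − T_m/T_H = 1 − T_C/T_m, i.e. T_m/T_H = T_C/T_m, so T_m = √(T_H·T_C) = √(638.15 × 328.15) = 458 K.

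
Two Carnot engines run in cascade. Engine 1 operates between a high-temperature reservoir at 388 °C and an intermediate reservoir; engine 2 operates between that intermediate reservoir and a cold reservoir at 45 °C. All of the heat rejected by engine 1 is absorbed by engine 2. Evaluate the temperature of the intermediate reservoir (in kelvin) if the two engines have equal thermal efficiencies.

T_H = 388 °C → 388 + 273.15 = 661.15 K.
T_C = 45 °C → 45 + 273.15 = 318.15 K.
Equal efficiencies require 1 − T_m/T_H = 1 − T_C/T_m, i.e. T_m/T_H = T_C/T_m, so T_m = √(T_H·T_C) = √(661.15 × 318.15) = 459 K.

T_m ≈ 459 K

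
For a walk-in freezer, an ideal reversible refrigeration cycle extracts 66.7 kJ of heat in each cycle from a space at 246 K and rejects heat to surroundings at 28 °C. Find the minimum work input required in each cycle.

T_H = 28 °C → 28 + 273.15 = 301.15 K.
For a reversible refrigerator, COP_R = T_C/(T_H − T_C) = 246.00/55.15 = 4.4606.
W = Q_C/COP_R = 66.7/4.4606 = 15.0 kJ.

W_in ≈ 15.0 kJ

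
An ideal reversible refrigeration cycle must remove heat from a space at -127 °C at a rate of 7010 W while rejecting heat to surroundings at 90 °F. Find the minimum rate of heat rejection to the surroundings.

Q̇_H ≈ 14600 W

T_H = 90 °F → (90 − 32) × 5/9 = 32.22 °C = 305.37 K.
T_C = -127 °C → -127 + 273.15 = 146.15 K.
For a reversible cycle Q_H/Q_C = T_H/T_C, so Q_H = Q_C·T_H/T_C = 7010 × 305.37/146.15 = 14600 W.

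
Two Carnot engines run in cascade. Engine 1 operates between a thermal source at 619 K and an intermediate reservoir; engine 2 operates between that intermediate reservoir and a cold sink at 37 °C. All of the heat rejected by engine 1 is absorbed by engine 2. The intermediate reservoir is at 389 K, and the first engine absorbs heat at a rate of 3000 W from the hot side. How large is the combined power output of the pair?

T_C = 37 °C → 37 + 273.15 = 310.15 K.
Two reversible stages in series are equivalent to a single Carnot engine between T_H and T_C, so η_total = 1 − T_C/T_H = 1 − 310.15/619.00 = 0.4989.
W_total = η_total · Q_H = 0.4989 × 3000 = 1497 W.

Ẇ_total ≈ 1497 W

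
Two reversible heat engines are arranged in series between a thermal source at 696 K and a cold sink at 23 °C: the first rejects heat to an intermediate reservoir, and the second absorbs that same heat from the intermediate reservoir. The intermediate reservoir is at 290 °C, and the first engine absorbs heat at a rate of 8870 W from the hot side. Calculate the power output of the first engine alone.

T_C = 23 °C → 23 + 273.15 = 296.15 K.
T_m = 290 °C → 290 + 273.15 = 563.15 K.
First-stage efficiency η₁ = 1 − T_m/T_H = 1 − 563.15/696.00 = 0.1909.
W₁ = η₁·Q_H = 0.1909 × 8870 = 1690 W.

Ẇ₁ ≈ 1690 W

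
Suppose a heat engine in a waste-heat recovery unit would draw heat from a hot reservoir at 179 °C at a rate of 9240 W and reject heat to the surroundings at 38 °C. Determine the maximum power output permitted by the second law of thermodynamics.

Ẇ_max ≈ 2881 W

T_H = 179 °C → 179 + 273.15 = 452.15 K.
T_C = 38 °C → 38 + 273.15 = 311.15 K.
The second-law ceiling is the Carnot efficiency, η_max = 1 − T_C/T_H = 1 − 311.15/452.15 = 0.3118.
W_max = η_max · Q_H = 0.3118 × 9240 = 2881 W.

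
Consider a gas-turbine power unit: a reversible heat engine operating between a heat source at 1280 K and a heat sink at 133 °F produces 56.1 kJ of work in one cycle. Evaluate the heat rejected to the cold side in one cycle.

T_C = 133 °F → (133 − 32) × 5/9 = 56.11 °C = 329.26 K.
η_rev = 1 − T_C/T_H = 1 − 329.26/1280.00 = 0.7428.
Since Q_C/Q_H = T_C/T_H and Q_H = W/η, Q_C = W·T_C/(T_H − T_C) = 56.1 × 329.26/950.74 = 19.43 kJ.

Q_C ≈ 19.43 kJ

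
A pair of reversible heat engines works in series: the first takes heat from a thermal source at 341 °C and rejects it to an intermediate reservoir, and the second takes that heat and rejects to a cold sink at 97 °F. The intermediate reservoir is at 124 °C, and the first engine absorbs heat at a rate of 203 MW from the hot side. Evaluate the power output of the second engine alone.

Ẇ₂ ≈ 29.1 MW

T_H = 341 °C → 341 + 273.15 = 614.15 K.
T_C = 97 °F → (97 − 32) × 5/9 = 36.11 °C = 309.26 K.
T_m = 124 °C → 124 + 273.15 = 397.15 K.
Heat entering the second stage: Q_m = Q_H·(T_m/T_H) = 203 × 397.15/614.15 = 131 MW.
Second-stage efficiency η₂ = 1 − T_C/T_m = 1 − 309.26/397.15 = 0.2213, so W₂ = η₂·Q_m = 29.1 MW.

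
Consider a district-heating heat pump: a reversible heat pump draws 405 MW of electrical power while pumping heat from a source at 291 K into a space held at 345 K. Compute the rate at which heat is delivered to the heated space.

For a reversible heat pump, COP_HP = T_H/(T_H − T_C) = 345.00/54.00 = 6.3889.
Q_H = COP_HP · W = 6.3889 × 405 = 2590 MW.

Q̇_H ≈ 2590 MW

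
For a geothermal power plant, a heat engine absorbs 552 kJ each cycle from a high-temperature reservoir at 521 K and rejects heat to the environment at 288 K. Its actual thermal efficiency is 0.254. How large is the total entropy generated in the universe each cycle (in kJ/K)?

W = η·Q_H = 0.254 × 552 = 140.2 kJ, so Q_C = Q_H − W = 411.8 kJ.
Entropy balance on the reservoirs: −Q_H/T_H = -1.060 kJ/K, +Q_C/T_C = 1.430 kJ/K.
ΔS_univ = −Q_H/T_H + Q_C/T_C = 0.370 kJ/K (> 0, since η = 0.254 < η_Carnot = 0.447).

ΔS_univ ≈ 0.370 kJ/K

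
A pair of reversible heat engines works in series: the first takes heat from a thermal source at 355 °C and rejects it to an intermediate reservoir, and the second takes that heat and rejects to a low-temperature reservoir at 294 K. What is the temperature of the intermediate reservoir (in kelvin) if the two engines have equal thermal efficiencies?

T_m ≈ 430 K

T_H = 355 °C → 355 + 273.15 = 628.15 K.
Equal efficiencies require 1 − T_m/T_H = 1 − T_C/T_m, i.e. T_m/T_H = T_C/T_m, so T_m = √(T_H·T_C) = √(628.15 × 294.00) = 430 K.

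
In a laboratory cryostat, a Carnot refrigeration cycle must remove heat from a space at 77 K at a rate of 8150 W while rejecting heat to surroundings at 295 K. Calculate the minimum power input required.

Ẇ_in ≈ 23100 W

For a reversible refrigerator, COP_R = T_C/(T_H − T_C) = 77.00/218.00 = 0.3532.
W = Q_C/COP_R = 8150/0.3532 = 23100 W.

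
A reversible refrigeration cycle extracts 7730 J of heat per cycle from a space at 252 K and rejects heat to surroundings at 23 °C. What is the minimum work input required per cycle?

W_in ≈ 1350 J

T_H = 23 °C → 23 + 273.15 = 296.15 K.
COP_R = T_C/(T_H − T_C) = 252.00/44.15 = 5.7078.
W = Q_C/COP_R = 7730/5.7078 = 1350 J.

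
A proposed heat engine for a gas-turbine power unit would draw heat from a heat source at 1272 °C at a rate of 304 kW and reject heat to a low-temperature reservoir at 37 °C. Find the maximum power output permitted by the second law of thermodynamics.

Ẇ_max ≈ 243 kW

T_H = 1272 °C → 1272 + 273.15 = 1545.15 K.
T_C = 37 °C → 37 + 273.15 = 310.15 K.
The second-law ceiling is the Carnot efficiency, η_max = 1 − T_C/T_H = 1 − 310.15/1545.15 = 0.7993.
W_max = η_max · Q_H = 0.7993 × 304 = 243 kW.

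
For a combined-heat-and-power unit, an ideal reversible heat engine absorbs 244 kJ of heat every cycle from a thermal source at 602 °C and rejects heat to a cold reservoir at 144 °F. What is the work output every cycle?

T_H = 602 °C → 602 + 273.15 = 875.15 K.
T_C = 144 °F → (144 − 32) × 5/9 = 62.22 °C = 335.37 K.
For a reversible engine, η = 1 − T_C/T_H = 1 − 335.37/875.15 = 0.6168.
W = η·Q_H = 0.6168 × 244 = 150.5 kJ.

W ≈ 150.5 kJ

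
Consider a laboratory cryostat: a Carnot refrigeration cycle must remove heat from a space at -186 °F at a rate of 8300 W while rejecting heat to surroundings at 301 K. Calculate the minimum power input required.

T_C = -186 °F → (-186 − 32) × 5/9 = -121.11 °C = 152.04 K.
For a reversible refrigerator, COP_R = T_C/(T_H − T_C) = 152.04/148.96 = 1.0207.
W = Q_C/COP_R = 8300/1.0207 = 8132 W.

Ẇ_in ≈ 8132 W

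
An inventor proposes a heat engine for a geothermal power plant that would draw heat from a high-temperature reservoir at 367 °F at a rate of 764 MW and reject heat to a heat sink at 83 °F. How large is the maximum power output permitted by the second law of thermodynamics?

Ẇ_max ≈ 262 MW

T_H = 367 °F → (367 − 32) × 5/9 = 186.11 °C = 459.26 K.
T_C = 83 °F → (83 − 32) × 5/9 = 28.33 °C = 301.48 K.
The second-law ceiling is the Carnot efficiency, η_max = 1 − T_C/T_H = 1 − 301.48/459.26 = 0.3435.
W_max = η_max · Q_H = 0.3435 × 764 = 262 MW.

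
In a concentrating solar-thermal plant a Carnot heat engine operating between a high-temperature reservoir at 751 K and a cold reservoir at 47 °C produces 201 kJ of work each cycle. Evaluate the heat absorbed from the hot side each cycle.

T_C = 47 °C → 47 + 273.15 = 320.15 K.
Carnot efficiency: η = 1 − T_C/T_H = 1 − 320.15/751.00 = 0.5737.
Q_H = W/η = 201/0.5737 = 350.4 kJ.

Q_H ≈ 350.4 kJ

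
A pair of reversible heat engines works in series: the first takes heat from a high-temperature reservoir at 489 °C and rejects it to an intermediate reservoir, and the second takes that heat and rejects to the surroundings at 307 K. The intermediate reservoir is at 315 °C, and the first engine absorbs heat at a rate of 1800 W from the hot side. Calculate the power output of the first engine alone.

Ẇ₁ ≈ 411 W

T_H = 489 °C → 489 + 273.15 = 762.15 K.
T_m = 315 °C → 315 + 273.15 = 588.15 K.
First-stage efficiency η₁ = 1 − T_m/T_H = 1 − 588.15/762.15 = 0.2283.
W₁ = η₁·Q_H = 0.2283 × 1800 = 411 W.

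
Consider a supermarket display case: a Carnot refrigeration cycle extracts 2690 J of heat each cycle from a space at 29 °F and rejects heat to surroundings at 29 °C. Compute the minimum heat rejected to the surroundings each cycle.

Q_H ≈ 2990 J

T_H = 29 °C → 29 + 273.15 = 302.15 K.
T_C = 29 °F → (29 − 32) × 5/9 = -1.67 °C = 271.48 K.
For a reversible cycle Q_H/Q_C = T_H/T_C, so Q_H = Q_C·T_H/T_C = 2690 × 302.15/271.48 = 2990 J.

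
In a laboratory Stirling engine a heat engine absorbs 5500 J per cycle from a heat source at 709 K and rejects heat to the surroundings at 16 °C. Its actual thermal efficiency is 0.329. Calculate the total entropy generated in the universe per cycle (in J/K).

ΔS_univ ≈ 5.006 J/K

T_C = 16 °C → 16 + 273.15 = 289.15 K.
W = η·Q_H = 0.329 × 5500 = 1810 J, so Q_C = Q_H − W = 3690 J.
The hot reservoir loses entropy Q_H/T_H = 5500/709.00 = 7.757 J/K; the cold reservoir gains Q_C/T_C = 3690/289.15 = 12.76 J/K.
ΔS_univ = −Q_H/T_H + Q_C/T_C = 5.006 J/K (> 0, since η = 0.329 < η_Carnot = 0.592).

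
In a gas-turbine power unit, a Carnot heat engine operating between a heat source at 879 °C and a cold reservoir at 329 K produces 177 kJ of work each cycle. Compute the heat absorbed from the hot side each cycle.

T_H = 879 °C → 879 + 273.15 = 1152.15 K.
The Carnot efficiency is η = 1 − T_C/T_H = 1 − 329.00/1152.15 = 0.7144.
Q_H = W/η = 177/0.7144 = 247.7 kJ.

Q_H ≈ 247.7 kJ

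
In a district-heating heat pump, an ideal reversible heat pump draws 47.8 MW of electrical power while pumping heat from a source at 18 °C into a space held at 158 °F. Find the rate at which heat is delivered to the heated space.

Q̇_H ≈ 315.4 MW

T_H = 158 °F → (158 − 32) × 5/9 = 70.00 °C = 343.15 K.
T_C = 18 °C → 18 + 273.15 = 291.15 K.
For a reversible heat pump, COP_HP = T_H/(T_H − T_C) = 343.15/52.00 = 6.5990.
Q_H = COP_HP · W = 6.5990 × 47.8 = 315.4 MW.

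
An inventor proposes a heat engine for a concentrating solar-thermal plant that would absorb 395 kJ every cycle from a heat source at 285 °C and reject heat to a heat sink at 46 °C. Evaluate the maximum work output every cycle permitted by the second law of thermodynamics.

T_H = 285 °C → 285 + 273.15 = 558.15 K.
T_C = 46 °C → 46 + 273.15 = 319.15 K.
The upper bound on efficiency is η_max = 1 − T_C/T_H = 1 − 319.15/558.15 = 0.4282.
W_max = η_max · Q_H = 0.4282 × 395 = 169 kJ.

W_max ≈ 169 kJ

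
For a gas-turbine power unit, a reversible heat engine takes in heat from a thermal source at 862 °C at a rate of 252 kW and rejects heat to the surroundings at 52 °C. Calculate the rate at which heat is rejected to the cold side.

Q̇_C ≈ 72.2 kW

T_H = 862 °C → 862 + 273.15 = 1135.15 K.
T_C = 52 °C → 52 + 273.15 = 325.15 K.
For a reversible engine, η = 1 − T_C/T_H = 1 − 325.15/1135.15 = 0.7136.
For a reversible cycle Q_C/Q_H = T_C/T_H, so Q_C = 252 × 325.15/1135.15 = 72.2 kW.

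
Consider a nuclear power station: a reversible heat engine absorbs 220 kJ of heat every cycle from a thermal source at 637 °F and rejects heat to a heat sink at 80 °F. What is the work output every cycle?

T_H = 637 °F → (637 − 32) × 5/9 = 336.11 °C = 609.26 K.
T_C = 80 °F → (80 − 32) × 5/9 = 26.67 °C = 299.82 K.
Since the cycle is reversible, η = 1 − T_C/T_H = 1 − 299.82/609.26 = 0.5079.
W = η·Q_H = 0.5079 × 220 = 112 kJ.

W ≈ 112 kJ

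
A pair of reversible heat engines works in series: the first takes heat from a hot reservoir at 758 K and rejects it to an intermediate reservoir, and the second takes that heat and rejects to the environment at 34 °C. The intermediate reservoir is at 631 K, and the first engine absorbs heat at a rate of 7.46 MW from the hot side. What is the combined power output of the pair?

Ẇ_total ≈ 4.437 MW

T_C = 34 °C → 34 + 273.15 = 307.15 K.
Two reversible stages in series are equivalent to a single Carnot engine between T_H and T_C, so η_total = 1 − T_C/T_H = 1 − 307.15/758.00 = 0.5948.
W_total = η_total · Q_H = 0.5948 × 7.46 = 4.437 MW.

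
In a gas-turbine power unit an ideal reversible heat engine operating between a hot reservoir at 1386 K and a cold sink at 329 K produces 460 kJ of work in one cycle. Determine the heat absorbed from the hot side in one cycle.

Q_H ≈ 603 kJ

Carnot efficiency: η = 1 − T_C/T_H = 1 − 329.00/1386.00 = 0.7626.
Q_H = W/η = 460/0.7626 = 603 kJ.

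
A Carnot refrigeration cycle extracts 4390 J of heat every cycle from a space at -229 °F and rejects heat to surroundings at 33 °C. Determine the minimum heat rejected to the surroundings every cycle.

T_H = 33 °C → 33 + 273.15 = 306.15 K.
T_C = -229 °F → (-229 − 32) × 5/9 = -145.00 °C = 128.15 K.
For a reversible cycle Q_H/Q_C = T_H/T_C, so Q_H = Q_C·T_H/T_C = 4390 × 306.15/128.15 = 10500 J.

Q_H ≈ 10500 J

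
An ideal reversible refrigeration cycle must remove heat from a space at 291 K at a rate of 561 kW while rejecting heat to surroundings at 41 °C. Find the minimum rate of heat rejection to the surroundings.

Q̇_H ≈ 606 kW

T_H = 41 °C → 41 + 273.15 = 314.15 K.
For a reversible cycle Q_H/Q_C = T_H/T_C, so Q_H = Q_C·T_H/T_C = 561 × 314.15/291.00 = 606 kW.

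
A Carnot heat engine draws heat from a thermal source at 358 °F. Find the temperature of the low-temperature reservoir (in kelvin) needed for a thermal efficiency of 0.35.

T_C ≈ 295 K

T_H = 358 °F → (358 − 32) × 5/9 = 181.11 °C = 454.26 K.
From η = 1 − T_C/T_H, T_C = T_H·(1 − η) = 454.26 × (1 − 0.35) = 295 K.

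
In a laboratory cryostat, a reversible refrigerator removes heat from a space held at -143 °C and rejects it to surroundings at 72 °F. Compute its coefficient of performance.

T_H = 72 °F → (72 − 32) × 5/9 = 22.22 °C = 295.37 K.
T_C = -143 °C → -143 + 273.15 = 130.15 K.
COP_R = T_C/(T_H − T_C) = 130.15/(295.37 − 130.15) = 0.788.

COP_R ≈ 0.788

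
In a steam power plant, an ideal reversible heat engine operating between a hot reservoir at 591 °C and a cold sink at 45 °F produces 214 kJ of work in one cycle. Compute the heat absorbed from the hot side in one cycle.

Q_H ≈ 316.8 kJ

T_H = 591 °C → 591 + 273.15 = 864.15 K.
T_C = 45 °F → (45 − 32) × 5/9 = 7.22 °C = 280.37 K.
The Carnot efficiency is η = 1 − T_C/T_H = 1 − 280.37/864.15 = 0.6756.
Q_H = W/η = 214/0.6756 = 316.8 kJ.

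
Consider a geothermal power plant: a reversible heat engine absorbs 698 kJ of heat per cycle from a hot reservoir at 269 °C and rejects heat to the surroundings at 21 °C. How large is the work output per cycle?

W ≈ 319.3 kJ

T_H = 269 °C → 269 + 273.15 = 542.15 K.
T_C = 21 °C → 21 + 273.15 = 294.15 K.
Since the cycle is reversible, η = 1 − T_C/T_H = 1 − 294.15/542.15 = 0.4574.
W = η·Q_H = 0.4574 × 698 = 319.3 kJ.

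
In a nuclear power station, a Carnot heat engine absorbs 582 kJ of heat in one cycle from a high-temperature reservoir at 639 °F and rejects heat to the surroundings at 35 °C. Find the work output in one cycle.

T_H = 639 °F → (639 − 32) × 5/9 = 337.22 °C = 610.37 K.
T_C = 35 °C → 35 + 273.15 = 308.15 K.
η_rev = 1 − T_C/T_H = 1 − 308.15/610.37 = 0.4951.
W = η·Q_H = 0.4951 × 582 = 288 kJ.

W ≈ 288 kJ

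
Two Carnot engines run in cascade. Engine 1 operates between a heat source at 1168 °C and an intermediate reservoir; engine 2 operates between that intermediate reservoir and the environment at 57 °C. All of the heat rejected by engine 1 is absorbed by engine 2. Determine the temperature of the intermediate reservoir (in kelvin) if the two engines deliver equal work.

T_m ≈ 885.7 K

T_H = 1168 °C → 1168 + 273.15 = 1441.15 K.
T_C = 57 °C → 57 + 273.15 = 330.15 K.
For reversible stages Q_m = Q_H·(T_m/T_H). Setting W₁ = Q_H(1 − T_m/T_H) equal to W₂ = Q_m(1 − T_C/T_m) = Q_H·(T_m − T_C)/T_H gives T_H − T_m = T_m − T_C, so T_m = (T_H + T_C)/2 = (1441.15 + 330.15)/2 = 885.7 K.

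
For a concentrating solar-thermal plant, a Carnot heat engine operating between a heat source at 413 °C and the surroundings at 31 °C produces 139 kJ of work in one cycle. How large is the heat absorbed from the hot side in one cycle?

T_H = 413 °C → 413 + 273.15 = 686.15 K.
T_C = 31 °C → 31 + 273.15 = 304.15 K.
Since the cycle is reversible, η = 1 − T_C/T_H = 1 − 304.15/686.15 = 0.5567.
Q_H = W/η = 139/0.5567 = 250 kJ.

Q_H ≈ 250 kJ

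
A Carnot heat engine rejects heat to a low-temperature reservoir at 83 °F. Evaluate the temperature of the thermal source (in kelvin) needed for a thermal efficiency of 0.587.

T_H ≈ 730 K

T_C = 83 °F → (83 − 32) × 5/9 = 28.33 °C = 301.48 K.
From η = 1 − T_C/T_H, solving for T_H gives T_H = T_C/(1 − η) = 301.48/(1 − 0.587) = 730 K.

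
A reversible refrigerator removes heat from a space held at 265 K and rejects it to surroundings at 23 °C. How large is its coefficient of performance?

COP_R ≈ 8.51

T_H = 23 °C → 23 + 273.15 = 296.15 K.
Carnot COP: COP_R = T_C/(T_H − T_C) = 265.00/(296.15 − 265.00) = 8.51.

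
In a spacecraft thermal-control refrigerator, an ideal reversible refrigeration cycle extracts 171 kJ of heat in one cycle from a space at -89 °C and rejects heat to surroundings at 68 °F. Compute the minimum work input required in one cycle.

T_H = 68 °F → (68 − 32) × 5/9 = 20.00 °C = 293.15 K.
T_C = -89 °C → -89 + 273.15 = 184.15 K.
The reversible coefficient of performance is COP_R = T_C/(T_H − T_C) = 184.15/109.00 = 1.6894.
W = Q_C/COP_R = 171/1.6894 = 101 kJ.

W_in ≈ 101 kJ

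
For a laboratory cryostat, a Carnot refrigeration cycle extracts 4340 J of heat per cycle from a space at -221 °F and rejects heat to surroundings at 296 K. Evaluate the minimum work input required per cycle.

W_in ≈ 5350 J

T_C = -221 °F → (-221 − 32) × 5/9 = -140.56 °C = 132.59 K.
COP_R = T_C/(T_H − T_C) = 132.59/163.41 = 0.8114.
W = Q_C/COP_R = 4340/0.8114 = 5350 J.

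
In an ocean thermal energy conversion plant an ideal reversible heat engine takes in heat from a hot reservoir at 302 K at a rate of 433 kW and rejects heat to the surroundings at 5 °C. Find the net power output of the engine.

T_C = 5 °C → 5 + 273.15 = 278.15 K.
η_rev = 1 − T_C/T_H = 1 − 278.15/302.00 = 0.0790.
W = η·Q_H = 0.0790 × 433 = 34.2 kW.

Ẇ ≈ 34.2 kW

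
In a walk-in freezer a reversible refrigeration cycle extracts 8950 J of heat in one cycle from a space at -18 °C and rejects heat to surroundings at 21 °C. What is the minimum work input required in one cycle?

W_in ≈ 1370 J

T_H = 21 °C → 21 + 273.15 = 294.15 K.
T_C = -18 °C → -18 + 273.15 = 255.15 K.
The reversible coefficient of performance is COP_R = T_C/(T_H − T_C) = 255.15/39.00 = 6.5423.
W = Q_C/COP_R = 8950/6.5423 = 1370 J.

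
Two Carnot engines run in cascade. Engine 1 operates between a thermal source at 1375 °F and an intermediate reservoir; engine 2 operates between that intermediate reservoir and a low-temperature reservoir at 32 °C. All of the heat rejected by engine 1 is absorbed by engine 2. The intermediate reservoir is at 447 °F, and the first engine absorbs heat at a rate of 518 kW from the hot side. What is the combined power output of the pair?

T_H = 1375 °F → (1375 − 32) × 5/9 = 746.11 °C = 1019.26 K.
T_C = 32 °C → 32 + 273.15 = 305.15 K.
Two reversible stages in series are equivalent to a single Carnot engine between T_H and T_C, so η_total = 1 − T_C/T_H = 1 − 305.15/1019.26 = 0.7006.
W_total = η_total · Q_H = 0.7006 × 518 = 363 kW.

Ẇ_total ≈ 363 kW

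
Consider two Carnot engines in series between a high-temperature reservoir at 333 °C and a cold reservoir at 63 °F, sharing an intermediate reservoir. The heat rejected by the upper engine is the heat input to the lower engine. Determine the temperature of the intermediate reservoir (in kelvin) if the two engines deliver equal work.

T_m ≈ 448 K

T_H = 333 °C → 333 + 273.15 = 606.15 K.
T_C = 63 °F → (63 − 32) × 5/9 = 17.22 °C = 290.37 K.
For reversible stages Q_m = Q_H·(T_m/T_H). Setting W₁ = Q_H(1 − T_m/T_H) equal to W₂ = Q_m(1 − T_C/T_m) = Q_H·(T_m − T_C)/T_H gives T_H − T_m = T_m − T_C, so T_m = (T_H + T_C)/2 = (606.15 + 290.37)/2 = 448 K.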